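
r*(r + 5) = r^2 + 5*r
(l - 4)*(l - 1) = l^2 - 5*l + 4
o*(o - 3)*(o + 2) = o^3 - o^2 - 6*o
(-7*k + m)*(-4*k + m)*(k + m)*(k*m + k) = 28*k^4*m + 28*k^4 + 17*k^3*m^2 + 17*k^3*m - 10*k^2*m^3 - 10*k^2*m^2 + k*m^4 + k*m^3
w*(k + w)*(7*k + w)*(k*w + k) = 7*k^3*w^2 + 7*k^3*w + 8*k^2*w^3 + 8*k^2*w^2 + k*w^4 + k*w^3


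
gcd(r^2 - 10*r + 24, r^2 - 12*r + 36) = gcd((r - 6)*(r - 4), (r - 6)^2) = r - 6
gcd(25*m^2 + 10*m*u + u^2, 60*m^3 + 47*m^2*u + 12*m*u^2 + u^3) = 5*m + u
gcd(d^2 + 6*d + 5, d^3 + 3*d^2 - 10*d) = d + 5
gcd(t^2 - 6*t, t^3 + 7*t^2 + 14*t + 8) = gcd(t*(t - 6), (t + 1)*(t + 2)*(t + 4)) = 1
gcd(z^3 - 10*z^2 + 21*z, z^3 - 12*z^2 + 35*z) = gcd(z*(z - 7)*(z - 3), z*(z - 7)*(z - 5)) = z^2 - 7*z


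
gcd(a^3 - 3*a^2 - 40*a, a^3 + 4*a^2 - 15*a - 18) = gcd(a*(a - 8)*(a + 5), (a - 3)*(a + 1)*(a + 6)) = 1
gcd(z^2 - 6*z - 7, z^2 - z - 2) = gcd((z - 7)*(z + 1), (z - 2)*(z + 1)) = z + 1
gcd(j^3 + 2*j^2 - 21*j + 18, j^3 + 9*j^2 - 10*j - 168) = j + 6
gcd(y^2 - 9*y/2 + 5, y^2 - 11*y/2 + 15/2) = y - 5/2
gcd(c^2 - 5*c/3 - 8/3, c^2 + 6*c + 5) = c + 1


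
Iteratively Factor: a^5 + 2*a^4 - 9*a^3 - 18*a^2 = (a)*(a^4 + 2*a^3 - 9*a^2 - 18*a) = a*(a + 2)*(a^3 - 9*a) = a^2*(a + 2)*(a^2 - 9) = a^2*(a - 3)*(a + 2)*(a + 3)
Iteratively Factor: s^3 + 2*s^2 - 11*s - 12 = (s + 4)*(s^2 - 2*s - 3) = (s - 3)*(s + 4)*(s + 1)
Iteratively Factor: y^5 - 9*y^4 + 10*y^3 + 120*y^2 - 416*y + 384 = (y - 4)*(y^4 - 5*y^3 - 10*y^2 + 80*y - 96) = (y - 4)*(y - 2)*(y^3 - 3*y^2 - 16*y + 48) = (y - 4)*(y - 2)*(y + 4)*(y^2 - 7*y + 12) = (y - 4)^2*(y - 2)*(y + 4)*(y - 3)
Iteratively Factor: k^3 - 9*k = (k)*(k^2 - 9) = k*(k + 3)*(k - 3)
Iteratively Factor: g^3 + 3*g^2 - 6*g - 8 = (g + 1)*(g^2 + 2*g - 8) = (g + 1)*(g + 4)*(g - 2)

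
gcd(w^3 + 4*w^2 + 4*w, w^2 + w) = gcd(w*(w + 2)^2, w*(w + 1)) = w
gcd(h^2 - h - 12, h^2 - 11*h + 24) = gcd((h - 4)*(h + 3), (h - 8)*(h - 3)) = 1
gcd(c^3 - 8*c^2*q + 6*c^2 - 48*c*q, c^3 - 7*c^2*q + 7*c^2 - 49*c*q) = c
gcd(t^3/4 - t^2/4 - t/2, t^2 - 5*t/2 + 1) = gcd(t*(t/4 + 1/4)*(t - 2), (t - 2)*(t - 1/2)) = t - 2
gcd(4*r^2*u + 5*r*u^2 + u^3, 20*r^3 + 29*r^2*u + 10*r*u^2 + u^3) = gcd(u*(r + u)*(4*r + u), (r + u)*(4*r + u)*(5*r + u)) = 4*r^2 + 5*r*u + u^2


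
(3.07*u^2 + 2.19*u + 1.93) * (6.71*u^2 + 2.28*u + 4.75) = 20.5997*u^4 + 21.6945*u^3 + 32.526*u^2 + 14.8029*u + 9.1675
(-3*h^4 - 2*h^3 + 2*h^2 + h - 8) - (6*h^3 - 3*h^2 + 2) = -3*h^4 - 8*h^3 + 5*h^2 + h - 10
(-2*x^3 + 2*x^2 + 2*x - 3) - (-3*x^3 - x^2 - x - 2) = x^3 + 3*x^2 + 3*x - 1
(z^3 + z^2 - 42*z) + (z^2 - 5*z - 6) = z^3 + 2*z^2 - 47*z - 6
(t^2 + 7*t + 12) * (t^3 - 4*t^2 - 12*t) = t^5 + 3*t^4 - 28*t^3 - 132*t^2 - 144*t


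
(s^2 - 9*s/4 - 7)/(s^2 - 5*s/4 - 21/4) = (s - 4)/(s - 3)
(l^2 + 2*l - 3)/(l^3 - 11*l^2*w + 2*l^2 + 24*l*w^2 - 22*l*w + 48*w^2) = (l^2 + 2*l - 3)/(l^3 - 11*l^2*w + 2*l^2 + 24*l*w^2 - 22*l*w + 48*w^2)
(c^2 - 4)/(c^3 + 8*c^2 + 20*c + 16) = (c - 2)/(c^2 + 6*c + 8)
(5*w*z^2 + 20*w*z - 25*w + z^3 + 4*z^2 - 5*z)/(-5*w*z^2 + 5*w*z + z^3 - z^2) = (5*w*z + 25*w + z^2 + 5*z)/(z*(-5*w + z))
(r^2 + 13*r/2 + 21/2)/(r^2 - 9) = (r + 7/2)/(r - 3)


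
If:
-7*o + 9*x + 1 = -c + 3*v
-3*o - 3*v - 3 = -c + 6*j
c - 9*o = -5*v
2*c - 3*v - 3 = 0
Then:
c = 243*x/118 + 213/118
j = -99*x/118 - 27/59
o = 117*x/118 + 37/118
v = 81*x/59 + 12/59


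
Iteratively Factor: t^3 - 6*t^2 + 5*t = (t - 5)*(t^2 - t) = (t - 5)*(t - 1)*(t)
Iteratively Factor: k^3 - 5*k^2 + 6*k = (k - 3)*(k^2 - 2*k) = k*(k - 3)*(k - 2)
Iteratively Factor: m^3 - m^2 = (m)*(m^2 - m) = m*(m - 1)*(m)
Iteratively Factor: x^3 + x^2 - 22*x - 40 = (x + 2)*(x^2 - x - 20) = (x + 2)*(x + 4)*(x - 5)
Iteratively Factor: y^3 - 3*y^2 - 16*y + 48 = (y - 4)*(y^2 + y - 12) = (y - 4)*(y + 4)*(y - 3)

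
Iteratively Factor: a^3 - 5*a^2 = (a - 5)*(a^2) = a*(a - 5)*(a)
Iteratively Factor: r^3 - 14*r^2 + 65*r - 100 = (r - 5)*(r^2 - 9*r + 20) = (r - 5)^2*(r - 4)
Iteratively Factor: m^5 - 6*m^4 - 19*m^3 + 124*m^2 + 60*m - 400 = (m + 2)*(m^4 - 8*m^3 - 3*m^2 + 130*m - 200) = (m - 2)*(m + 2)*(m^3 - 6*m^2 - 15*m + 100) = (m - 5)*(m - 2)*(m + 2)*(m^2 - m - 20) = (m - 5)*(m - 2)*(m + 2)*(m + 4)*(m - 5)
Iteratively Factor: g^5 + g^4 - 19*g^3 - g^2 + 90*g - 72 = (g - 2)*(g^4 + 3*g^3 - 13*g^2 - 27*g + 36) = (g - 2)*(g + 4)*(g^3 - g^2 - 9*g + 9) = (g - 3)*(g - 2)*(g + 4)*(g^2 + 2*g - 3) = (g - 3)*(g - 2)*(g - 1)*(g + 4)*(g + 3)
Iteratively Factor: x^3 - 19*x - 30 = (x - 5)*(x^2 + 5*x + 6) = (x - 5)*(x + 2)*(x + 3)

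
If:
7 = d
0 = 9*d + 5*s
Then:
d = 7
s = -63/5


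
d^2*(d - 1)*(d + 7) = d^4 + 6*d^3 - 7*d^2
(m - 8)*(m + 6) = m^2 - 2*m - 48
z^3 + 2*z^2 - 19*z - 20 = (z - 4)*(z + 1)*(z + 5)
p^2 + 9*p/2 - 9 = (p - 3/2)*(p + 6)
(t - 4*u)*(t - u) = t^2 - 5*t*u + 4*u^2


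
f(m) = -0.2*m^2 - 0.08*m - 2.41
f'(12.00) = -4.88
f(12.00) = -32.17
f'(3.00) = -1.28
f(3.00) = -4.45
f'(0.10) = -0.12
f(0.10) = -2.42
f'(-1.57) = 0.55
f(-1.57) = -2.78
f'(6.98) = -2.87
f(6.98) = -12.71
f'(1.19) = -0.56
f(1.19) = -2.79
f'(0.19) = -0.16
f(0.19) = -2.43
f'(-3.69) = 1.40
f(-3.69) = -4.84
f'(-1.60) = 0.56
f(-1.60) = -2.79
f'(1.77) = -0.79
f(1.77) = -3.18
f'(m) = -0.4*m - 0.08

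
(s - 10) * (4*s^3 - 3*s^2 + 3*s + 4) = 4*s^4 - 43*s^3 + 33*s^2 - 26*s - 40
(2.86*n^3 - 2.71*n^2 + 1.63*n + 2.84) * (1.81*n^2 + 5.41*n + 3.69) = 5.1766*n^5 + 10.5675*n^4 - 1.1574*n^3 + 3.9588*n^2 + 21.3791*n + 10.4796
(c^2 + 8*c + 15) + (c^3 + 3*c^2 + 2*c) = c^3 + 4*c^2 + 10*c + 15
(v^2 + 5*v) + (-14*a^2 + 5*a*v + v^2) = -14*a^2 + 5*a*v + 2*v^2 + 5*v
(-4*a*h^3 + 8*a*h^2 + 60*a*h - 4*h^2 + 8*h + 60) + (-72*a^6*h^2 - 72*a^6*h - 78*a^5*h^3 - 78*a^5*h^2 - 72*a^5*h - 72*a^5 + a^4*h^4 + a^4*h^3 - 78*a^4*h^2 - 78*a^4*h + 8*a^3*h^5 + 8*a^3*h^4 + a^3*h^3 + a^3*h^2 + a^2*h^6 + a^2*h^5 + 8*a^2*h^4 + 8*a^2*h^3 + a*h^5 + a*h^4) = -72*a^6*h^2 - 72*a^6*h - 78*a^5*h^3 - 78*a^5*h^2 - 72*a^5*h - 72*a^5 + a^4*h^4 + a^4*h^3 - 78*a^4*h^2 - 78*a^4*h + 8*a^3*h^5 + 8*a^3*h^4 + a^3*h^3 + a^3*h^2 + a^2*h^6 + a^2*h^5 + 8*a^2*h^4 + 8*a^2*h^3 + a*h^5 + a*h^4 - 4*a*h^3 + 8*a*h^2 + 60*a*h - 4*h^2 + 8*h + 60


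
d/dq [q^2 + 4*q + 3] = 2*q + 4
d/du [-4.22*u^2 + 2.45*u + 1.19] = 2.45 - 8.44*u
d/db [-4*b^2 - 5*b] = -8*b - 5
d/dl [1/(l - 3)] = -1/(l - 3)^2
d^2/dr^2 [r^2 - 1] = 2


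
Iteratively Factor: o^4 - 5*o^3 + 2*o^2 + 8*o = (o - 4)*(o^3 - o^2 - 2*o) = o*(o - 4)*(o^2 - o - 2) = o*(o - 4)*(o - 2)*(o + 1)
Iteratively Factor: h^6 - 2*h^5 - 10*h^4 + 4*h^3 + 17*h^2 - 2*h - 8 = (h + 1)*(h^5 - 3*h^4 - 7*h^3 + 11*h^2 + 6*h - 8) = (h + 1)^2*(h^4 - 4*h^3 - 3*h^2 + 14*h - 8) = (h - 1)*(h + 1)^2*(h^3 - 3*h^2 - 6*h + 8) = (h - 4)*(h - 1)*(h + 1)^2*(h^2 + h - 2) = (h - 4)*(h - 1)^2*(h + 1)^2*(h + 2)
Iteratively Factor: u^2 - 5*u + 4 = (u - 4)*(u - 1)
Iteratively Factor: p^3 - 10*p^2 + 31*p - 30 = (p - 3)*(p^2 - 7*p + 10) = (p - 5)*(p - 3)*(p - 2)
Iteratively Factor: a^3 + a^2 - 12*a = (a)*(a^2 + a - 12) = a*(a + 4)*(a - 3)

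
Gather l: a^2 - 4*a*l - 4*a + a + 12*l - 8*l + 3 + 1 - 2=a^2 - 3*a + l*(4 - 4*a) + 2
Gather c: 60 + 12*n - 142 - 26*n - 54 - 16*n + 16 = -30*n - 120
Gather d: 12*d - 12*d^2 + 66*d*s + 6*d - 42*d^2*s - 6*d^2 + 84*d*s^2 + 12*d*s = d^2*(-42*s - 18) + d*(84*s^2 + 78*s + 18)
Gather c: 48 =48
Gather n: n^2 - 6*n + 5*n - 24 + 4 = n^2 - n - 20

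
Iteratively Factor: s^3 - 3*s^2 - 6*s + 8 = (s - 4)*(s^2 + s - 2) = (s - 4)*(s + 2)*(s - 1)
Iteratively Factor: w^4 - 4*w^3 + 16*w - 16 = (w + 2)*(w^3 - 6*w^2 + 12*w - 8) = (w - 2)*(w + 2)*(w^2 - 4*w + 4) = (w - 2)^2*(w + 2)*(w - 2)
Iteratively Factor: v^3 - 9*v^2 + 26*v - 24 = (v - 4)*(v^2 - 5*v + 6) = (v - 4)*(v - 3)*(v - 2)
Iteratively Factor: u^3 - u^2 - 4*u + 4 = (u - 2)*(u^2 + u - 2) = (u - 2)*(u + 2)*(u - 1)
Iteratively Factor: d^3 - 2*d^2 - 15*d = (d + 3)*(d^2 - 5*d) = d*(d + 3)*(d - 5)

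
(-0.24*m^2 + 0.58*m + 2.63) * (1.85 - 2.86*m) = 0.6864*m^3 - 2.1028*m^2 - 6.4488*m + 4.8655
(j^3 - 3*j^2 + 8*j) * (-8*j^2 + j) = -8*j^5 + 25*j^4 - 67*j^3 + 8*j^2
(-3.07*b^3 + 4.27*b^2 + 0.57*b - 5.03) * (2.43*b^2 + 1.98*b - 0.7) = -7.4601*b^5 + 4.2975*b^4 + 11.9887*b^3 - 14.0833*b^2 - 10.3584*b + 3.521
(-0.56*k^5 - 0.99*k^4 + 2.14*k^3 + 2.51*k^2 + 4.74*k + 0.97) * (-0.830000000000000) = 0.4648*k^5 + 0.8217*k^4 - 1.7762*k^3 - 2.0833*k^2 - 3.9342*k - 0.8051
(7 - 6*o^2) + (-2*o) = -6*o^2 - 2*o + 7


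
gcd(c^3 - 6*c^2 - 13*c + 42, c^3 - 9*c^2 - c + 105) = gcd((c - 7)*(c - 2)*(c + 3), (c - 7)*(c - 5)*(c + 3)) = c^2 - 4*c - 21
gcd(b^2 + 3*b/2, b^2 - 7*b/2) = b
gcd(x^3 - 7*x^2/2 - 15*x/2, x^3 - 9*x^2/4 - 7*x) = x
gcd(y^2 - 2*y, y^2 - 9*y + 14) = y - 2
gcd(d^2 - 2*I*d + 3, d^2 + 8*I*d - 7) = d + I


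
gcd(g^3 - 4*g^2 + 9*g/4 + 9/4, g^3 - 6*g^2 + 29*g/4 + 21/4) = g^2 - 5*g/2 - 3/2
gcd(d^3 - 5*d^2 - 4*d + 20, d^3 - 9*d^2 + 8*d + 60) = d^2 - 3*d - 10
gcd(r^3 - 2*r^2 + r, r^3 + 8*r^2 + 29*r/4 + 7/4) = 1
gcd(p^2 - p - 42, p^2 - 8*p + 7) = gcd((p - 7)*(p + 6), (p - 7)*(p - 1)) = p - 7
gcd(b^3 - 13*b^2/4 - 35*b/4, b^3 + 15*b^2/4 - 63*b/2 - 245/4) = b^2 - 13*b/4 - 35/4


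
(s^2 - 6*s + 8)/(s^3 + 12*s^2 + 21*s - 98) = (s - 4)/(s^2 + 14*s + 49)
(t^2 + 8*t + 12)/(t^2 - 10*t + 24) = (t^2 + 8*t + 12)/(t^2 - 10*t + 24)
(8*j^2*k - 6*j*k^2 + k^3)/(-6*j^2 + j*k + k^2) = k*(-4*j + k)/(3*j + k)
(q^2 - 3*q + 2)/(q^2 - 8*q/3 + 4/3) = 3*(q - 1)/(3*q - 2)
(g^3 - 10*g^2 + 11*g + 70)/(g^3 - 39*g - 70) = (g - 5)/(g + 5)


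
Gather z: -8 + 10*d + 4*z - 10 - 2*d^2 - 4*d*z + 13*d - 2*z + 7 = -2*d^2 + 23*d + z*(2 - 4*d) - 11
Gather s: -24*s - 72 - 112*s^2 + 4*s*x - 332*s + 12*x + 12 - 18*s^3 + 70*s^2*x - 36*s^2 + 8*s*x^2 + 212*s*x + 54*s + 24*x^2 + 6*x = -18*s^3 + s^2*(70*x - 148) + s*(8*x^2 + 216*x - 302) + 24*x^2 + 18*x - 60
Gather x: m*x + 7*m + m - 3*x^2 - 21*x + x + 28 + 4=8*m - 3*x^2 + x*(m - 20) + 32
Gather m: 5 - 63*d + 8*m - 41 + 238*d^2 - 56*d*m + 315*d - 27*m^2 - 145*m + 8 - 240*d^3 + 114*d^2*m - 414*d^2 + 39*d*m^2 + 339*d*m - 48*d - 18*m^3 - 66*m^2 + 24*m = -240*d^3 - 176*d^2 + 204*d - 18*m^3 + m^2*(39*d - 93) + m*(114*d^2 + 283*d - 113) - 28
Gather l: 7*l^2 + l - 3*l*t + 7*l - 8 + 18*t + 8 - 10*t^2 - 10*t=7*l^2 + l*(8 - 3*t) - 10*t^2 + 8*t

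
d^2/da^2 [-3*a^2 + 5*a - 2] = -6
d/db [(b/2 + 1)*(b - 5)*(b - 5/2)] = 3*b^2/2 - 11*b/2 - 5/4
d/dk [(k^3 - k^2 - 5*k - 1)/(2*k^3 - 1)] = (2*k^4 + 20*k^3 + 3*k^2 + 2*k + 5)/(4*k^6 - 4*k^3 + 1)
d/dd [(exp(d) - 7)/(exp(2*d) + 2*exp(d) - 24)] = (-2*(exp(d) - 7)*(exp(d) + 1) + exp(2*d) + 2*exp(d) - 24)*exp(d)/(exp(2*d) + 2*exp(d) - 24)^2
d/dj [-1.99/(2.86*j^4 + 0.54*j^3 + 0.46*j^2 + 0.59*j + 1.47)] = (22.7656*j^3 + 3.2238*j^2 + 1.8308*j + 1.1741)/(2.86*j^4 + 0.54*j^3 + 0.46*j^2 + 0.59*j + 1.47)^2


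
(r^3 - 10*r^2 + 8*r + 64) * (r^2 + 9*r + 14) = r^5 - r^4 - 68*r^3 - 4*r^2 + 688*r + 896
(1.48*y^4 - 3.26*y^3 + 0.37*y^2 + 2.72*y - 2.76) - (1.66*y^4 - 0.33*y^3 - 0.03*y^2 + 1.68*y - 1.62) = -0.18*y^4 - 2.93*y^3 + 0.4*y^2 + 1.04*y - 1.14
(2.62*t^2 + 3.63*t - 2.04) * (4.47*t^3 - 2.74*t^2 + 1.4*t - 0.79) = 11.7114*t^5 + 9.0473*t^4 - 15.397*t^3 + 8.6018*t^2 - 5.7237*t + 1.6116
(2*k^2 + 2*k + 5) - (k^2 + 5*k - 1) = k^2 - 3*k + 6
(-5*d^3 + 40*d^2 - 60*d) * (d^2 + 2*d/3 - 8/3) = -5*d^5 + 110*d^4/3 - 20*d^3 - 440*d^2/3 + 160*d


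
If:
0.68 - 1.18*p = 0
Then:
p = 0.58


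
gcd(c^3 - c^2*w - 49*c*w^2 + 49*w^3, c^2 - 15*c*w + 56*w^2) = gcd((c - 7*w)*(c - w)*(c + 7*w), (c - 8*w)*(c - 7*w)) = -c + 7*w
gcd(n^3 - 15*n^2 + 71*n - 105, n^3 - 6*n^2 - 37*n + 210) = n^2 - 12*n + 35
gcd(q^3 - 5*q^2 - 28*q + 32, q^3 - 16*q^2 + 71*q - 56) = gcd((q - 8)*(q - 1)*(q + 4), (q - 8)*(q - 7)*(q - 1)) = q^2 - 9*q + 8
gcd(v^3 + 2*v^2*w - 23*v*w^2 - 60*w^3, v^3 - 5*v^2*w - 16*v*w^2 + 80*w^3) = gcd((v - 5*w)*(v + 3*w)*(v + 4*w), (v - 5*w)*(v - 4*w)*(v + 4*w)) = v^2 - v*w - 20*w^2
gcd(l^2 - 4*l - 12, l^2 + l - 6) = 1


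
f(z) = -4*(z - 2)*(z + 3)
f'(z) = -8*z - 4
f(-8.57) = -235.50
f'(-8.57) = 64.56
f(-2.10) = 14.76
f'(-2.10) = 12.80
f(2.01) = -0.20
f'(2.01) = -20.08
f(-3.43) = -9.34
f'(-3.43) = 23.44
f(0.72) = 19.05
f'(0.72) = -9.76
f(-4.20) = -29.76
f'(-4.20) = 29.60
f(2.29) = -6.14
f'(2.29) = -22.32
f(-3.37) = -7.95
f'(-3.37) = 22.96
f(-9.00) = -264.00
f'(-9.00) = 68.00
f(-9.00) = -264.00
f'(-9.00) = 68.00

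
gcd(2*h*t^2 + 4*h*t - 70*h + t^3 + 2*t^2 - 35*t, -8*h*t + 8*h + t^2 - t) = 1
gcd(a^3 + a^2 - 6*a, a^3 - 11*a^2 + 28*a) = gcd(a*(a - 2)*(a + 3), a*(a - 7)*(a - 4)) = a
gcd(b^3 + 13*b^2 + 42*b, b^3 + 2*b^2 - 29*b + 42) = b + 7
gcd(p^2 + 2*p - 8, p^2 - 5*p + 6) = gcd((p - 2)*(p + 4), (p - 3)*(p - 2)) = p - 2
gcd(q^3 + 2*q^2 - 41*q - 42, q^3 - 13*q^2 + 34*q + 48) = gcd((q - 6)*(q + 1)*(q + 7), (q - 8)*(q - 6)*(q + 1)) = q^2 - 5*q - 6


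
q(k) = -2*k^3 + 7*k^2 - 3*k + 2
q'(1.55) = 4.28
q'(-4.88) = -214.21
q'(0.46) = 2.17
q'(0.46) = 2.17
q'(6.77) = -183.22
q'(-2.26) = -65.29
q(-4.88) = 415.77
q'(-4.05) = -158.12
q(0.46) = 1.91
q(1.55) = 6.72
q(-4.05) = 261.83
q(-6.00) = 704.00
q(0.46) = 1.91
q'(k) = -6*k^2 + 14*k - 3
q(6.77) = -318.06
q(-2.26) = 67.62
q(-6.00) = 704.00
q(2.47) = 7.16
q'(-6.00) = -303.00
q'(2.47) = -5.03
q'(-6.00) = -303.00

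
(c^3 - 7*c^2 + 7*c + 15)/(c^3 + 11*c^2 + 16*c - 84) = (c^3 - 7*c^2 + 7*c + 15)/(c^3 + 11*c^2 + 16*c - 84)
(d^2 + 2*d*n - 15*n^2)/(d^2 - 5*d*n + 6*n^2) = (d + 5*n)/(d - 2*n)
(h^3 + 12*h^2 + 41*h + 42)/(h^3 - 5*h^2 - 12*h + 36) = (h^2 + 9*h + 14)/(h^2 - 8*h + 12)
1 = 1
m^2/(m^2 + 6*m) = m/(m + 6)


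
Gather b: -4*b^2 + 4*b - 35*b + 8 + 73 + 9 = -4*b^2 - 31*b + 90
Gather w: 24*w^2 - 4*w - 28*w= 24*w^2 - 32*w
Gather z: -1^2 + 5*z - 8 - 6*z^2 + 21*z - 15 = -6*z^2 + 26*z - 24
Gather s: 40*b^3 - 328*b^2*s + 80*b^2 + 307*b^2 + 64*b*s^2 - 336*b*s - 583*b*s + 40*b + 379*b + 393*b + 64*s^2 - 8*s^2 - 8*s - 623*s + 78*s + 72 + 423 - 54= 40*b^3 + 387*b^2 + 812*b + s^2*(64*b + 56) + s*(-328*b^2 - 919*b - 553) + 441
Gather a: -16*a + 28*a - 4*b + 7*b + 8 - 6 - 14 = 12*a + 3*b - 12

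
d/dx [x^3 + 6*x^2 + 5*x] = 3*x^2 + 12*x + 5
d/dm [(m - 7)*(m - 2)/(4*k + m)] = ((4*k + m)*(2*m - 9) - (m - 7)*(m - 2))/(4*k + m)^2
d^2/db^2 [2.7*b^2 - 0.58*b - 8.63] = 5.40000000000000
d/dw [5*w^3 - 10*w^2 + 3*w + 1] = 15*w^2 - 20*w + 3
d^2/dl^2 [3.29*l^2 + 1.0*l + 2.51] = 6.58000000000000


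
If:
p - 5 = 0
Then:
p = 5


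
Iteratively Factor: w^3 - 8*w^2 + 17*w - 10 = (w - 5)*(w^2 - 3*w + 2) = (w - 5)*(w - 1)*(w - 2)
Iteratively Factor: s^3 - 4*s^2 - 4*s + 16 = (s - 4)*(s^2 - 4) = (s - 4)*(s + 2)*(s - 2)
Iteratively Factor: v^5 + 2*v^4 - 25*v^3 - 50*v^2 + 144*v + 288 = (v + 4)*(v^4 - 2*v^3 - 17*v^2 + 18*v + 72) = (v + 2)*(v + 4)*(v^3 - 4*v^2 - 9*v + 36) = (v - 4)*(v + 2)*(v + 4)*(v^2 - 9) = (v - 4)*(v - 3)*(v + 2)*(v + 4)*(v + 3)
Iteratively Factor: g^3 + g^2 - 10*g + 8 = (g + 4)*(g^2 - 3*g + 2) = (g - 1)*(g + 4)*(g - 2)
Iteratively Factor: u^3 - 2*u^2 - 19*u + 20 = (u - 1)*(u^2 - u - 20) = (u - 1)*(u + 4)*(u - 5)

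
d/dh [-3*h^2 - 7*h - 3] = -6*h - 7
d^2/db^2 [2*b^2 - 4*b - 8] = 4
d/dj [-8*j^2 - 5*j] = -16*j - 5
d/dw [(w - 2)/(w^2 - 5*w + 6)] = -1/(w^2 - 6*w + 9)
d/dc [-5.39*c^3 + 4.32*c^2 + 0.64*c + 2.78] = -16.17*c^2 + 8.64*c + 0.64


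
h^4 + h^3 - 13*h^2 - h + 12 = (h - 3)*(h - 1)*(h + 1)*(h + 4)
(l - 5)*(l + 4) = l^2 - l - 20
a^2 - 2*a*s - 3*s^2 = (a - 3*s)*(a + s)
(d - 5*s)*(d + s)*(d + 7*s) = d^3 + 3*d^2*s - 33*d*s^2 - 35*s^3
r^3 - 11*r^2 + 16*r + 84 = (r - 7)*(r - 6)*(r + 2)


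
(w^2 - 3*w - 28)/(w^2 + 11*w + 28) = (w - 7)/(w + 7)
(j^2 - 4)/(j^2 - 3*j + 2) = (j + 2)/(j - 1)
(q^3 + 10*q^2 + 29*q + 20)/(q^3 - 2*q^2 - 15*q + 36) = (q^2 + 6*q + 5)/(q^2 - 6*q + 9)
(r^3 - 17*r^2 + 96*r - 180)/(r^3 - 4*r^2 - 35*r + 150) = (r^2 - 12*r + 36)/(r^2 + r - 30)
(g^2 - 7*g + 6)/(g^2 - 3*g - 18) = (g - 1)/(g + 3)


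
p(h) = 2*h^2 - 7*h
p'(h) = 4*h - 7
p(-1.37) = 13.34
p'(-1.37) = -12.48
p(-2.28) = 26.36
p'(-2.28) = -16.12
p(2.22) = -5.68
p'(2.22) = 1.88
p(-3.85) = 56.60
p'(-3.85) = -22.40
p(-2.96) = 38.24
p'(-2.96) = -18.84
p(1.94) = -6.05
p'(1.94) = 0.76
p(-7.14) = 151.94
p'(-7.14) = -35.56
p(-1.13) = 10.46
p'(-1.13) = -11.52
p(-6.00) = 114.00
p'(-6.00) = -31.00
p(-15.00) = 555.00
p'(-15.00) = -67.00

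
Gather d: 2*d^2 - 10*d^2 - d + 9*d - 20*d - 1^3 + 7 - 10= -8*d^2 - 12*d - 4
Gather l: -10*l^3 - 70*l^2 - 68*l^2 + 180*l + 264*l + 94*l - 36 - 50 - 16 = -10*l^3 - 138*l^2 + 538*l - 102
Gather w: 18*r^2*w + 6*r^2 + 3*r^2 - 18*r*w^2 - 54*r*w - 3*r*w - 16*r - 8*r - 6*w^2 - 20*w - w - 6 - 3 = 9*r^2 - 24*r + w^2*(-18*r - 6) + w*(18*r^2 - 57*r - 21) - 9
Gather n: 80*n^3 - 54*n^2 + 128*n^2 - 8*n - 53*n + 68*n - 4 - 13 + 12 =80*n^3 + 74*n^2 + 7*n - 5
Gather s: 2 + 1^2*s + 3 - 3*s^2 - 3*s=-3*s^2 - 2*s + 5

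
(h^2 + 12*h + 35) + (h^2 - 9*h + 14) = 2*h^2 + 3*h + 49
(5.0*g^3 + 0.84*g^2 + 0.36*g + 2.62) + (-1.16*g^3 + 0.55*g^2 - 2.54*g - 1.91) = 3.84*g^3 + 1.39*g^2 - 2.18*g + 0.71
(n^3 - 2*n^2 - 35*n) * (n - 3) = n^4 - 5*n^3 - 29*n^2 + 105*n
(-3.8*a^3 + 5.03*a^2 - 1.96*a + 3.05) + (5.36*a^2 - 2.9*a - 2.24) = -3.8*a^3 + 10.39*a^2 - 4.86*a + 0.81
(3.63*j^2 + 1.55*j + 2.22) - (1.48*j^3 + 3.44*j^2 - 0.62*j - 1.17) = -1.48*j^3 + 0.19*j^2 + 2.17*j + 3.39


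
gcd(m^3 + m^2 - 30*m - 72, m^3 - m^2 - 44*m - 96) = m^2 + 7*m + 12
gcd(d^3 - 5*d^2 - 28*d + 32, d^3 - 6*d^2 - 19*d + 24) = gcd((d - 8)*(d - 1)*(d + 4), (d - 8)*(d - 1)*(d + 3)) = d^2 - 9*d + 8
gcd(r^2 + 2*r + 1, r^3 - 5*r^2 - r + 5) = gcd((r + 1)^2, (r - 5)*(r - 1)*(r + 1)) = r + 1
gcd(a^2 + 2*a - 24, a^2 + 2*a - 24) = a^2 + 2*a - 24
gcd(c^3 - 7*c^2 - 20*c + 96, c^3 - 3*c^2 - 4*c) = 1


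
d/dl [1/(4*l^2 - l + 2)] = (1 - 8*l)/(4*l^2 - l + 2)^2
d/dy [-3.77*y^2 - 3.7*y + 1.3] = -7.54*y - 3.7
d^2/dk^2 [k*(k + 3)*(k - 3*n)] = 6*k - 6*n + 6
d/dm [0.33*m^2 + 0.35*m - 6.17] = 0.66*m + 0.35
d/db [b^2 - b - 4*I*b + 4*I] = 2*b - 1 - 4*I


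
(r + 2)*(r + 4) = r^2 + 6*r + 8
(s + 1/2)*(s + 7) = s^2 + 15*s/2 + 7/2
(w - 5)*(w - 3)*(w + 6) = w^3 - 2*w^2 - 33*w + 90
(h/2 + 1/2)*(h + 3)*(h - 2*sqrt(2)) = h^3/2 - sqrt(2)*h^2 + 2*h^2 - 4*sqrt(2)*h + 3*h/2 - 3*sqrt(2)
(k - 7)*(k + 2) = k^2 - 5*k - 14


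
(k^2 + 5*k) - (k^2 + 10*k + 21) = -5*k - 21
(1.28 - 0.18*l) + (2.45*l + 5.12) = 2.27*l + 6.4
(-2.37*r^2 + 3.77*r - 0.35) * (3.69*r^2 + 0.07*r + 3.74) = -8.7453*r^4 + 13.7454*r^3 - 9.8914*r^2 + 14.0753*r - 1.309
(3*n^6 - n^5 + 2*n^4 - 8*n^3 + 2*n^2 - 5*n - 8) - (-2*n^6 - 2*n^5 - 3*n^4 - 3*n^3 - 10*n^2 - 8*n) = 5*n^6 + n^5 + 5*n^4 - 5*n^3 + 12*n^2 + 3*n - 8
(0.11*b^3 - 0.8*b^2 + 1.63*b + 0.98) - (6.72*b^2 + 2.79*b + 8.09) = 0.11*b^3 - 7.52*b^2 - 1.16*b - 7.11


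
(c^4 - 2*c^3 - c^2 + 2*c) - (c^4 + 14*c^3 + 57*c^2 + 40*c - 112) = -16*c^3 - 58*c^2 - 38*c + 112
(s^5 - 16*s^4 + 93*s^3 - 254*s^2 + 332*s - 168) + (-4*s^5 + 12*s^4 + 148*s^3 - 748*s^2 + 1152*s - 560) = -3*s^5 - 4*s^4 + 241*s^3 - 1002*s^2 + 1484*s - 728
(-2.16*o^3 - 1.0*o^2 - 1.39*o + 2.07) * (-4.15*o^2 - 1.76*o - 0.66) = 8.964*o^5 + 7.9516*o^4 + 8.9541*o^3 - 5.4841*o^2 - 2.7258*o - 1.3662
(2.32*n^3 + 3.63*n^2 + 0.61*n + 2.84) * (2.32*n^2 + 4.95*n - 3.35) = 5.3824*n^5 + 19.9056*n^4 + 11.6117*n^3 - 2.5522*n^2 + 12.0145*n - 9.514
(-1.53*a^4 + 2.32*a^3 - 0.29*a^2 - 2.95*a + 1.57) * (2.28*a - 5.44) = -3.4884*a^5 + 13.6128*a^4 - 13.282*a^3 - 5.1484*a^2 + 19.6276*a - 8.5408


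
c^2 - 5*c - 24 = (c - 8)*(c + 3)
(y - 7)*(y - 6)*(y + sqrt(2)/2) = y^3 - 13*y^2 + sqrt(2)*y^2/2 - 13*sqrt(2)*y/2 + 42*y + 21*sqrt(2)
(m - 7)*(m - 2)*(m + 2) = m^3 - 7*m^2 - 4*m + 28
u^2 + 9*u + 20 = (u + 4)*(u + 5)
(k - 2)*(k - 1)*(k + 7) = k^3 + 4*k^2 - 19*k + 14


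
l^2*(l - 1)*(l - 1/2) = l^4 - 3*l^3/2 + l^2/2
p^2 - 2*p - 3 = (p - 3)*(p + 1)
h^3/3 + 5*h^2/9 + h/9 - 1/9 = (h/3 + 1/3)*(h - 1/3)*(h + 1)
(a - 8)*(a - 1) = a^2 - 9*a + 8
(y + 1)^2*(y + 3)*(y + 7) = y^4 + 12*y^3 + 42*y^2 + 52*y + 21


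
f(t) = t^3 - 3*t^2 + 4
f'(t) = 3*t^2 - 6*t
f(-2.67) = -36.42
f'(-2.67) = 37.41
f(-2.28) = -23.45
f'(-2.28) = 29.28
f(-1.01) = -0.09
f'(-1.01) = 9.12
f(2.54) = 1.03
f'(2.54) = 4.11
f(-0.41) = 3.43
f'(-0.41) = 2.96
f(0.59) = 3.16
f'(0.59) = -2.50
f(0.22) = 3.87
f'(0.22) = -1.17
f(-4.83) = -178.67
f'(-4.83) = 98.97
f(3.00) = 4.00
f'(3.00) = 9.00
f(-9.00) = -968.00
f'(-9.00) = 297.00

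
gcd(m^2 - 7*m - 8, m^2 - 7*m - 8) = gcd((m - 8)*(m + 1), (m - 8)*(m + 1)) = m^2 - 7*m - 8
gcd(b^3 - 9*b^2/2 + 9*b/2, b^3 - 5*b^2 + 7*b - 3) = b - 3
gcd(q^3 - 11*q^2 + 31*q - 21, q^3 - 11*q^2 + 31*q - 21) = q^3 - 11*q^2 + 31*q - 21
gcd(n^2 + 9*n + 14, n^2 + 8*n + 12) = n + 2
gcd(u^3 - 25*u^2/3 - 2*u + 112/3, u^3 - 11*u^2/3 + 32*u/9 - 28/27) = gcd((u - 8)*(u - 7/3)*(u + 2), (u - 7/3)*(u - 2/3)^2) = u - 7/3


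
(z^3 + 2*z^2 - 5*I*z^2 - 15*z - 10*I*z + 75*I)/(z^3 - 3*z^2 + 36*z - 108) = (z^2 + 5*z*(1 - I) - 25*I)/(z^2 + 36)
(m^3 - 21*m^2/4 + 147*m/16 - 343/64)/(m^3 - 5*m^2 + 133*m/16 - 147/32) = (4*m - 7)/(2*(2*m - 3))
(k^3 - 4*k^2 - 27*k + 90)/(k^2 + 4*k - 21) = (k^2 - k - 30)/(k + 7)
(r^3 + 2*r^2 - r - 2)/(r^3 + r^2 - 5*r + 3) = (r^2 + 3*r + 2)/(r^2 + 2*r - 3)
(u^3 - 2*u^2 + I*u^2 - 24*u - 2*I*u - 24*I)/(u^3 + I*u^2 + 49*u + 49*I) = (u^2 - 2*u - 24)/(u^2 + 49)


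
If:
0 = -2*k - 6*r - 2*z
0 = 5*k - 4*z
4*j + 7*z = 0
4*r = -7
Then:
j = -245/48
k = 7/3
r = -7/4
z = 35/12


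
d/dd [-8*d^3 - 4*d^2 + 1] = 8*d*(-3*d - 1)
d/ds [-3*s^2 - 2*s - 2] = -6*s - 2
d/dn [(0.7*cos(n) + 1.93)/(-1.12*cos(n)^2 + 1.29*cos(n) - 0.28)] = (-0.784*cos(n)^2 - 4.3232*cos(n) + 2.6857)*sin(n)/(1.2544*cos(n)^4 - 2.8896*cos(n)^3 + 2.2913*cos(n)^2 - 0.7224*cos(n) + 0.0784)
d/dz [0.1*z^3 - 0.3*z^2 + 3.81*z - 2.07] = 0.3*z^2 - 0.6*z + 3.81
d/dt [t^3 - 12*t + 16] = 3*t^2 - 12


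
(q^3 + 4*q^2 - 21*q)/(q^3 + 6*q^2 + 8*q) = (q^2 + 4*q - 21)/(q^2 + 6*q + 8)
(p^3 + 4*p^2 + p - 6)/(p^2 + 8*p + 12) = (p^2 + 2*p - 3)/(p + 6)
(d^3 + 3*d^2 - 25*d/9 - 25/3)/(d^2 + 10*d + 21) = (d^2 - 25/9)/(d + 7)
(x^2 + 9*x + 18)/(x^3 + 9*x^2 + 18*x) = 1/x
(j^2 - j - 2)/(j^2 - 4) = (j + 1)/(j + 2)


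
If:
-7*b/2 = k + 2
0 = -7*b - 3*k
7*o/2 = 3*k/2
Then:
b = -12/7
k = 4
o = 12/7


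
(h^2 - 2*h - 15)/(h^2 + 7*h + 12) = (h - 5)/(h + 4)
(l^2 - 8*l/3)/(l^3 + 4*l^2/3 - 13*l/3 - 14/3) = l*(3*l - 8)/(3*l^3 + 4*l^2 - 13*l - 14)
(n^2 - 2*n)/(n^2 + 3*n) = (n - 2)/(n + 3)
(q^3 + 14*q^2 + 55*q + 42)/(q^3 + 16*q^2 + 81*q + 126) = (q + 1)/(q + 3)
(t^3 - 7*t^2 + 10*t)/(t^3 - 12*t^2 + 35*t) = (t - 2)/(t - 7)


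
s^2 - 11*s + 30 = (s - 6)*(s - 5)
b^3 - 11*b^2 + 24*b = b*(b - 8)*(b - 3)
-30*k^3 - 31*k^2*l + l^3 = (-6*k + l)*(k + l)*(5*k + l)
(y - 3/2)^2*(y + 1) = y^3 - 2*y^2 - 3*y/4 + 9/4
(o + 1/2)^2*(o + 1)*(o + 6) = o^4 + 8*o^3 + 53*o^2/4 + 31*o/4 + 3/2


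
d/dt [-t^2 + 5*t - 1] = 5 - 2*t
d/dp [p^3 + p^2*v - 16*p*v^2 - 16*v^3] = 3*p^2 + 2*p*v - 16*v^2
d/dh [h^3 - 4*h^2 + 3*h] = 3*h^2 - 8*h + 3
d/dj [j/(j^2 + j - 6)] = (j^2 - j*(2*j + 1) + j - 6)/(j^2 + j - 6)^2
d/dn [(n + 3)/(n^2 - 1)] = (n^2 - 2*n*(n + 3) - 1)/(n^2 - 1)^2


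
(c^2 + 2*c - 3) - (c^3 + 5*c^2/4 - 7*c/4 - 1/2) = -c^3 - c^2/4 + 15*c/4 - 5/2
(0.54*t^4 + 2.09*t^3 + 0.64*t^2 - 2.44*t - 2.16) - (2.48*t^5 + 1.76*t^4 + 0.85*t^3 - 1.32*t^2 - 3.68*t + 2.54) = -2.48*t^5 - 1.22*t^4 + 1.24*t^3 + 1.96*t^2 + 1.24*t - 4.7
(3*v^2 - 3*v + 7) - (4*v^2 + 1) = -v^2 - 3*v + 6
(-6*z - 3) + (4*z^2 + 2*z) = 4*z^2 - 4*z - 3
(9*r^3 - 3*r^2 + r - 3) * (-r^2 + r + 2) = -9*r^5 + 12*r^4 + 14*r^3 - 2*r^2 - r - 6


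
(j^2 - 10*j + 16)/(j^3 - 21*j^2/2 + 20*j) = 2*(j - 2)/(j*(2*j - 5))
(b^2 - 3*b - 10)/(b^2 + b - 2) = (b - 5)/(b - 1)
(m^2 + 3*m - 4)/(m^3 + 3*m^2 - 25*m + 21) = (m + 4)/(m^2 + 4*m - 21)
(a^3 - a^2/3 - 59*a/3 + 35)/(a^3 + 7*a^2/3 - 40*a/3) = (3*a^2 - 16*a + 21)/(a*(3*a - 8))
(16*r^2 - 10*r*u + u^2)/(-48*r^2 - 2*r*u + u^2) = (-2*r + u)/(6*r + u)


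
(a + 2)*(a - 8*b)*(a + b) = a^3 - 7*a^2*b + 2*a^2 - 8*a*b^2 - 14*a*b - 16*b^2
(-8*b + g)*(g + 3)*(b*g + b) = -8*b^2*g^2 - 32*b^2*g - 24*b^2 + b*g^3 + 4*b*g^2 + 3*b*g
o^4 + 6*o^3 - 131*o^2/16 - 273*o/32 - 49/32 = (o - 7/4)*(o + 1/4)*(o + 1/2)*(o + 7)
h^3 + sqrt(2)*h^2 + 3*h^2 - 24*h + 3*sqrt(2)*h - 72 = (h + 3)*(h - 3*sqrt(2))*(h + 4*sqrt(2))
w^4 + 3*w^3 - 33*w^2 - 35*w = w*(w - 5)*(w + 1)*(w + 7)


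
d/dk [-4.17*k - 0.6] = -4.17000000000000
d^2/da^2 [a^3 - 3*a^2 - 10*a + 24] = 6*a - 6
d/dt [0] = 0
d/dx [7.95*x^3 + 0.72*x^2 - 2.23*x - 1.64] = 23.85*x^2 + 1.44*x - 2.23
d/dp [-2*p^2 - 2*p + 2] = -4*p - 2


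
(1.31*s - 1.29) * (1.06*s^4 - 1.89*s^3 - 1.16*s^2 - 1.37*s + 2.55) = 1.3886*s^5 - 3.8433*s^4 + 0.9185*s^3 - 0.2983*s^2 + 5.1078*s - 3.2895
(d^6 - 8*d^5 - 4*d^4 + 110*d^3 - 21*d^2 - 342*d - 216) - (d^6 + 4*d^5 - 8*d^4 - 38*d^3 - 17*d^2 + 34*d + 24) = -12*d^5 + 4*d^4 + 148*d^3 - 4*d^2 - 376*d - 240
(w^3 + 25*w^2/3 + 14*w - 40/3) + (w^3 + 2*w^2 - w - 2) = 2*w^3 + 31*w^2/3 + 13*w - 46/3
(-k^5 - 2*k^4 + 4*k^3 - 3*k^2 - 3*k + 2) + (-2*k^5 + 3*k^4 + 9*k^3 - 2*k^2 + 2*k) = -3*k^5 + k^4 + 13*k^3 - 5*k^2 - k + 2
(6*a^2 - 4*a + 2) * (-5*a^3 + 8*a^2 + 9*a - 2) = -30*a^5 + 68*a^4 + 12*a^3 - 32*a^2 + 26*a - 4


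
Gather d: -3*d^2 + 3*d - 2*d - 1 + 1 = -3*d^2 + d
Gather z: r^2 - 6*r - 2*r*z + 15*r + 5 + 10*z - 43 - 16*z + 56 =r^2 + 9*r + z*(-2*r - 6) + 18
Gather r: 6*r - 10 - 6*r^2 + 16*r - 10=-6*r^2 + 22*r - 20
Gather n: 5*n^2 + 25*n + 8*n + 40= 5*n^2 + 33*n + 40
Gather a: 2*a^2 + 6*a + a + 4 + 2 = 2*a^2 + 7*a + 6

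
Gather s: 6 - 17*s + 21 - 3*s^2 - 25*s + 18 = -3*s^2 - 42*s + 45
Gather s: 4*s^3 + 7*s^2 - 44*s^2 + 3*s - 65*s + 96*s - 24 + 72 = 4*s^3 - 37*s^2 + 34*s + 48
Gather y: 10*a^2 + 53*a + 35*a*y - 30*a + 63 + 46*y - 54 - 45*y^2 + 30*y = 10*a^2 + 23*a - 45*y^2 + y*(35*a + 76) + 9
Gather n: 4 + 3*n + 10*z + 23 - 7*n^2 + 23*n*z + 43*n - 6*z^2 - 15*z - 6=-7*n^2 + n*(23*z + 46) - 6*z^2 - 5*z + 21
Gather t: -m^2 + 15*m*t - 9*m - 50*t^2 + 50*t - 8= -m^2 - 9*m - 50*t^2 + t*(15*m + 50) - 8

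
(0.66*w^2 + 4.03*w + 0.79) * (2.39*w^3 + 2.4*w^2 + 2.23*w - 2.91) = 1.5774*w^5 + 11.2157*w^4 + 13.0319*w^3 + 8.9623*w^2 - 9.9656*w - 2.2989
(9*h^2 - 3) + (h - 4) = 9*h^2 + h - 7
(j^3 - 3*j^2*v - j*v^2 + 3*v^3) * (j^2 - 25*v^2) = j^5 - 3*j^4*v - 26*j^3*v^2 + 78*j^2*v^3 + 25*j*v^4 - 75*v^5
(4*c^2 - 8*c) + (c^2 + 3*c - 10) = 5*c^2 - 5*c - 10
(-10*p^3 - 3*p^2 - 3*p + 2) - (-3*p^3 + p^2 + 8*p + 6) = -7*p^3 - 4*p^2 - 11*p - 4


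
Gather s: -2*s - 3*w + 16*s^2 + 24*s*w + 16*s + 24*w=16*s^2 + s*(24*w + 14) + 21*w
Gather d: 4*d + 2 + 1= 4*d + 3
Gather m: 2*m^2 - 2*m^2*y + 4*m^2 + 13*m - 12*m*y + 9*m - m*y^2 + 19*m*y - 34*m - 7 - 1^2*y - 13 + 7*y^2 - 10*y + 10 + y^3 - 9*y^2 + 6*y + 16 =m^2*(6 - 2*y) + m*(-y^2 + 7*y - 12) + y^3 - 2*y^2 - 5*y + 6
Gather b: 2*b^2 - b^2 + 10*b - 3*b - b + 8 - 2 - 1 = b^2 + 6*b + 5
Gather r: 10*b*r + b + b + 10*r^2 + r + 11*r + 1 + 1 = 2*b + 10*r^2 + r*(10*b + 12) + 2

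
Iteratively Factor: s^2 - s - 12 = (s + 3)*(s - 4)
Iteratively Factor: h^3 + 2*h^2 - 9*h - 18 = (h + 3)*(h^2 - h - 6) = (h - 3)*(h + 3)*(h + 2)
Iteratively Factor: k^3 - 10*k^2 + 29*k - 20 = (k - 4)*(k^2 - 6*k + 5) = (k - 4)*(k - 1)*(k - 5)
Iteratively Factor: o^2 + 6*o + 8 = (o + 2)*(o + 4)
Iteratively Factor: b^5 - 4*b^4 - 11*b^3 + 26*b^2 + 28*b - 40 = (b + 2)*(b^4 - 6*b^3 + b^2 + 24*b - 20) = (b + 2)^2*(b^3 - 8*b^2 + 17*b - 10) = (b - 1)*(b + 2)^2*(b^2 - 7*b + 10) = (b - 2)*(b - 1)*(b + 2)^2*(b - 5)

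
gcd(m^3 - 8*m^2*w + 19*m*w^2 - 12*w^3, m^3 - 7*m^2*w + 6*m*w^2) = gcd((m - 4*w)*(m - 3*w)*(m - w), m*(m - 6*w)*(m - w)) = -m + w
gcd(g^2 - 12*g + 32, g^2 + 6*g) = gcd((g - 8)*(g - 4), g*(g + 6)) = 1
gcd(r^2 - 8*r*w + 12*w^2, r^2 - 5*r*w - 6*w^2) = r - 6*w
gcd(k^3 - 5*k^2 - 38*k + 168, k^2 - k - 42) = k^2 - k - 42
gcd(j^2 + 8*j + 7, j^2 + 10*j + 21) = j + 7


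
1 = 1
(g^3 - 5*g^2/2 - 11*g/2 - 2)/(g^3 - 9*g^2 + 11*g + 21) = (g^2 - 7*g/2 - 2)/(g^2 - 10*g + 21)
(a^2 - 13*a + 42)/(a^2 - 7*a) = (a - 6)/a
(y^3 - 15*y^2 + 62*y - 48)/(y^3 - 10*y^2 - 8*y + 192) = (y - 1)/(y + 4)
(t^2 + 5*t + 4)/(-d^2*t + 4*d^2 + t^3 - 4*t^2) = (t^2 + 5*t + 4)/(-d^2*t + 4*d^2 + t^3 - 4*t^2)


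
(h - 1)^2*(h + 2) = h^3 - 3*h + 2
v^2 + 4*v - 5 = (v - 1)*(v + 5)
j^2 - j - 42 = (j - 7)*(j + 6)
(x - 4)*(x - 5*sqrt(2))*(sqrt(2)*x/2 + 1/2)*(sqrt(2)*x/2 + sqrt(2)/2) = x^4/2 - 9*sqrt(2)*x^3/4 - 3*x^3/2 - 9*x^2/2 + 27*sqrt(2)*x^2/4 + 15*x/2 + 9*sqrt(2)*x + 10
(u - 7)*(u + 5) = u^2 - 2*u - 35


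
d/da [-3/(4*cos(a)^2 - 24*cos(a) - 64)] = 3*(3 - cos(a))*sin(a)/(2*(sin(a)^2 + 6*cos(a) + 15)^2)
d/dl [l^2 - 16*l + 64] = 2*l - 16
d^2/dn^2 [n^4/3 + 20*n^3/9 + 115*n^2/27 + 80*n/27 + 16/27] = 4*n^2 + 40*n/3 + 230/27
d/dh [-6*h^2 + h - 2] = 1 - 12*h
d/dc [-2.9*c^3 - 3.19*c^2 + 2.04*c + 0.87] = -8.7*c^2 - 6.38*c + 2.04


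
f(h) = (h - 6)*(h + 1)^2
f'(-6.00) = 145.00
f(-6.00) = -300.00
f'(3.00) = -8.00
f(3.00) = -48.00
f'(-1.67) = 10.73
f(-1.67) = -3.44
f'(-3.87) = 64.89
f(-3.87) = -81.30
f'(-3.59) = 56.38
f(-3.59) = -64.33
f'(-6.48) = 166.81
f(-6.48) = -374.78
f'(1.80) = -15.68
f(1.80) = -32.93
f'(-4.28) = 78.20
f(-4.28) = -110.60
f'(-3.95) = 67.41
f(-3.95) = -86.59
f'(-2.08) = 18.62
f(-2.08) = -9.42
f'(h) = (h - 6)*(2*h + 2) + (h + 1)^2 = (h + 1)*(3*h - 11)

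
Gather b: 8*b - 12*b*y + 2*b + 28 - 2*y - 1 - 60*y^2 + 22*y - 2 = b*(10 - 12*y) - 60*y^2 + 20*y + 25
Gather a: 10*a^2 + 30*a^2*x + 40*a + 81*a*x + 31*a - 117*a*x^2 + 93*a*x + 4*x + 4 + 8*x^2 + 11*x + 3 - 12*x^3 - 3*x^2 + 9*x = a^2*(30*x + 10) + a*(-117*x^2 + 174*x + 71) - 12*x^3 + 5*x^2 + 24*x + 7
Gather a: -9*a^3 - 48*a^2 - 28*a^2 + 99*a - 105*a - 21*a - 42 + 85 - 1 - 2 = -9*a^3 - 76*a^2 - 27*a + 40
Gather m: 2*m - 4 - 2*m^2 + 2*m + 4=-2*m^2 + 4*m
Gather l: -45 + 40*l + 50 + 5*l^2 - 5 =5*l^2 + 40*l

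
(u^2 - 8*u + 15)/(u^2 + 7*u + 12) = (u^2 - 8*u + 15)/(u^2 + 7*u + 12)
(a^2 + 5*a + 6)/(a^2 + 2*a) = (a + 3)/a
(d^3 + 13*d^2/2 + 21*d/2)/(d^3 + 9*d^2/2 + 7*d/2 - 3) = d*(2*d + 7)/(2*d^2 + 3*d - 2)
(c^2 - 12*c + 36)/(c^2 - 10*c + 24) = (c - 6)/(c - 4)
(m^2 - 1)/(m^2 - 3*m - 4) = (m - 1)/(m - 4)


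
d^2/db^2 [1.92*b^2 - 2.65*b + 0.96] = 3.84000000000000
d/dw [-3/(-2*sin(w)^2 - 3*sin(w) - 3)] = -3*(4*sin(w) + 3)*cos(w)/(3*sin(w) - cos(2*w) + 4)^2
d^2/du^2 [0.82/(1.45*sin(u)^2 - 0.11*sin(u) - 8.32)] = (6.8962*sin(u)^4 - 0.39237*sin(u)^3 + 29.235542*sin(u)^2 + 0.034276*sin(u) - 19.804804)/(-1.45*sin(u)^2 + 0.11*sin(u) + 8.32)^3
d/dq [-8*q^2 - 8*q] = -16*q - 8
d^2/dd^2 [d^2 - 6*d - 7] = 2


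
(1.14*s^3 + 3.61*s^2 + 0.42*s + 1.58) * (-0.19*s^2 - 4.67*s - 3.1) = -0.2166*s^5 - 6.0097*s^4 - 20.4725*s^3 - 13.4526*s^2 - 8.6806*s - 4.898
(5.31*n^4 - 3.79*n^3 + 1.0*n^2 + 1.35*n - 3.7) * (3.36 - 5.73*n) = -30.4263*n^5 + 39.5583*n^4 - 18.4644*n^3 - 4.3755*n^2 + 25.737*n - 12.432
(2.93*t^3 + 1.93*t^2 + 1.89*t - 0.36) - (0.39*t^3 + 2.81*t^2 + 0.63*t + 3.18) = 2.54*t^3 - 0.88*t^2 + 1.26*t - 3.54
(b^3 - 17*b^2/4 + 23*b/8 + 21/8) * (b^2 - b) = b^5 - 21*b^4/4 + 57*b^3/8 - b^2/4 - 21*b/8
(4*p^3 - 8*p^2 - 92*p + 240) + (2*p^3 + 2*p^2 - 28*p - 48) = 6*p^3 - 6*p^2 - 120*p + 192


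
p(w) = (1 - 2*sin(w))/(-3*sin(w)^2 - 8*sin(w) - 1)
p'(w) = (1 - 2*sin(w))*(6*sin(w)*cos(w) + 8*cos(w))/(-3*sin(w)^2 - 8*sin(w) - 1)^2 - 2*cos(w)/(-3*sin(w)^2 - 8*sin(w) - 1) = 2*(-3*sin(w)^2 + 3*sin(w) + 5)*cos(w)/(3*sin(w)^2 + 8*sin(w) + 1)^2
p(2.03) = 0.07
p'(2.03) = -0.04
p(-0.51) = 0.90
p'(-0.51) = 1.03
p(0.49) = -0.01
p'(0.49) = 0.34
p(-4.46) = 0.08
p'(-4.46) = -0.02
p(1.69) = 0.08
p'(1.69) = -0.01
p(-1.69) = 0.75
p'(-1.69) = 0.01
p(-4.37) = 0.08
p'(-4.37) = -0.03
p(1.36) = 0.08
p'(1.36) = 0.02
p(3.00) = -0.33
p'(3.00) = -2.22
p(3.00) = -0.33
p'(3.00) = -2.22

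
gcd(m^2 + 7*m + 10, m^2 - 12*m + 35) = 1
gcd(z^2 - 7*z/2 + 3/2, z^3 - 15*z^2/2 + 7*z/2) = z - 1/2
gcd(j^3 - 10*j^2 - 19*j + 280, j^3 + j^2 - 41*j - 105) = j^2 - 2*j - 35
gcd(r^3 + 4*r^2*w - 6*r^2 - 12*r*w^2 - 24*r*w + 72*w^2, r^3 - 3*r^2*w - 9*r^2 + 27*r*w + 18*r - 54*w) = r - 6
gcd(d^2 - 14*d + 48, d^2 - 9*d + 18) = d - 6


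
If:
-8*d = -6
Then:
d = 3/4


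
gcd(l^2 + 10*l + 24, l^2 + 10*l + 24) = l^2 + 10*l + 24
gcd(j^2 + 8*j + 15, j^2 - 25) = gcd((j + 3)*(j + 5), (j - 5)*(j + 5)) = j + 5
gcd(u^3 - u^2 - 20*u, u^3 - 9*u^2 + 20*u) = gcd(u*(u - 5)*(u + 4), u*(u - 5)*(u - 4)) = u^2 - 5*u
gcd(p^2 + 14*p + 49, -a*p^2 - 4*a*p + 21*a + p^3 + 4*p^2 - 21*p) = p + 7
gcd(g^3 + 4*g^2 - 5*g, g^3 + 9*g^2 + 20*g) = g^2 + 5*g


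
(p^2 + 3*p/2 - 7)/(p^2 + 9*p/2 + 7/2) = (p - 2)/(p + 1)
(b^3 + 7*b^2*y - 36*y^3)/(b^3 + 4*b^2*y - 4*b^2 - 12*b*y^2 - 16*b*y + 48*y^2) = (b + 3*y)/(b - 4)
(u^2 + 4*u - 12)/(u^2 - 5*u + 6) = (u + 6)/(u - 3)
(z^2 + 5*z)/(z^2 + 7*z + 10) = z/(z + 2)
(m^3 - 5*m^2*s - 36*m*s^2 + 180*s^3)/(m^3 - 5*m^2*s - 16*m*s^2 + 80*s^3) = (-m^2 + 36*s^2)/(-m^2 + 16*s^2)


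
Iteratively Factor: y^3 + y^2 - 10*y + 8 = (y - 1)*(y^2 + 2*y - 8) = (y - 2)*(y - 1)*(y + 4)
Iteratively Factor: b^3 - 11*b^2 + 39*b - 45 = (b - 5)*(b^2 - 6*b + 9) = (b - 5)*(b - 3)*(b - 3)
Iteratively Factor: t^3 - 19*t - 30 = (t + 3)*(t^2 - 3*t - 10) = (t + 2)*(t + 3)*(t - 5)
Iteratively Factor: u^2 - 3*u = (u)*(u - 3)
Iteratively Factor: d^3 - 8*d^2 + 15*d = (d - 5)*(d^2 - 3*d) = d*(d - 5)*(d - 3)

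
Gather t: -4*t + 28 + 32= 60 - 4*t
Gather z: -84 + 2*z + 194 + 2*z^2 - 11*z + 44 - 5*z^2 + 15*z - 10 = -3*z^2 + 6*z + 144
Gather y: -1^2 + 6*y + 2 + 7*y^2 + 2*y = 7*y^2 + 8*y + 1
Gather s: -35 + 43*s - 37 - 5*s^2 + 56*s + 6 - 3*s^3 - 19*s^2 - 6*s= -3*s^3 - 24*s^2 + 93*s - 66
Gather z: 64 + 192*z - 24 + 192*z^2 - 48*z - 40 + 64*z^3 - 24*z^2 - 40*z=64*z^3 + 168*z^2 + 104*z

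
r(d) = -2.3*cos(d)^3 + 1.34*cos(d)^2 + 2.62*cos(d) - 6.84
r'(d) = 6.9*sin(d)*cos(d)^2 - 2.68*sin(d)*cos(d) - 2.62*sin(d)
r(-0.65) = -5.07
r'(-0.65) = 0.23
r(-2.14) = -7.50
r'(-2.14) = -0.70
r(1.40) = -6.37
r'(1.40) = -2.83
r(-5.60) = -5.07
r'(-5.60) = -0.35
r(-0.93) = -5.29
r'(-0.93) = 1.41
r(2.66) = -6.51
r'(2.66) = 2.40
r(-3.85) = -7.05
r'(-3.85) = 2.21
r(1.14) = -5.68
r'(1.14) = -2.30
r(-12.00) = -5.06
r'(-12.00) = 0.02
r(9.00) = -6.38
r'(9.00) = 2.29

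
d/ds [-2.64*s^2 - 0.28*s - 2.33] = -5.28*s - 0.28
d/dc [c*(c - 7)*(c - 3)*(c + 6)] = 4*c^3 - 12*c^2 - 78*c + 126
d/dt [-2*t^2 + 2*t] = 2 - 4*t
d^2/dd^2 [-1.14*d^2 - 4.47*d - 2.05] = -2.28000000000000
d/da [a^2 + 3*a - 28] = 2*a + 3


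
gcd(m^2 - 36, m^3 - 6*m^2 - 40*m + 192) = m + 6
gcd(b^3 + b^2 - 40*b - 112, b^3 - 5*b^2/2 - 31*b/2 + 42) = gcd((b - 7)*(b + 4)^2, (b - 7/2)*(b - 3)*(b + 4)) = b + 4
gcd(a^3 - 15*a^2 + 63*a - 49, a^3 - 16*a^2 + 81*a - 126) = a - 7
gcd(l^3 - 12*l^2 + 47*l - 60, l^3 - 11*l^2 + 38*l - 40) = l^2 - 9*l + 20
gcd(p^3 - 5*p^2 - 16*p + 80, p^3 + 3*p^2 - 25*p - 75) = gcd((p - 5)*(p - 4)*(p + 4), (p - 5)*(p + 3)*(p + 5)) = p - 5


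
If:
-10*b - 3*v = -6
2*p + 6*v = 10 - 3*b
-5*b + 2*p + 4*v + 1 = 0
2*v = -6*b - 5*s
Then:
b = 21/4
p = 349/8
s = -1/10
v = -31/2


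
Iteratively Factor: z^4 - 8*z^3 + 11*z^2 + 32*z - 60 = (z - 5)*(z^3 - 3*z^2 - 4*z + 12) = (z - 5)*(z - 3)*(z^2 - 4) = (z - 5)*(z - 3)*(z + 2)*(z - 2)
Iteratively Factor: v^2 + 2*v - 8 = (v - 2)*(v + 4)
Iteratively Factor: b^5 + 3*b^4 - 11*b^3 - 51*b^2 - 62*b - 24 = (b - 4)*(b^4 + 7*b^3 + 17*b^2 + 17*b + 6) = (b - 4)*(b + 1)*(b^3 + 6*b^2 + 11*b + 6) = (b - 4)*(b + 1)^2*(b^2 + 5*b + 6) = (b - 4)*(b + 1)^2*(b + 2)*(b + 3)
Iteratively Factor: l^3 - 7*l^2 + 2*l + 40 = (l + 2)*(l^2 - 9*l + 20) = (l - 4)*(l + 2)*(l - 5)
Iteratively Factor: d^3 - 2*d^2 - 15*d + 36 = (d - 3)*(d^2 + d - 12) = (d - 3)^2*(d + 4)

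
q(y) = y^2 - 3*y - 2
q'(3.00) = 3.00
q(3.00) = -2.00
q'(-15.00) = -33.00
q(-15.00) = 268.00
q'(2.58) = 2.16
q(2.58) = -3.08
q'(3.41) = 3.82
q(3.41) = -0.60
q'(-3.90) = -10.80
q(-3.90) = 24.91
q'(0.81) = -1.38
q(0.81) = -3.77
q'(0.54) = -1.92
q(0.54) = -3.33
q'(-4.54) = -12.08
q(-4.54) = 32.23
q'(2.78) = 2.56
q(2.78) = -2.61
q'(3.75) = 4.50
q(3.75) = 0.81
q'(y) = 2*y - 3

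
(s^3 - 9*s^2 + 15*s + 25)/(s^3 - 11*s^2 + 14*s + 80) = (s^2 - 4*s - 5)/(s^2 - 6*s - 16)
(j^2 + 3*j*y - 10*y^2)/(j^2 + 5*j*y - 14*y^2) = (j + 5*y)/(j + 7*y)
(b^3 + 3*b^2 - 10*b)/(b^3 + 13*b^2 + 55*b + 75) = b*(b - 2)/(b^2 + 8*b + 15)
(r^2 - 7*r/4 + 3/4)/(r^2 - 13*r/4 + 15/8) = 2*(r - 1)/(2*r - 5)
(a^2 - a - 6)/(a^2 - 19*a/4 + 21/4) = 4*(a + 2)/(4*a - 7)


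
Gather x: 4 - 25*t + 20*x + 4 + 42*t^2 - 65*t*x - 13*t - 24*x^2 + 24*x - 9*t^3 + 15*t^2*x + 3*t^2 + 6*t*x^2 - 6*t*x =-9*t^3 + 45*t^2 - 38*t + x^2*(6*t - 24) + x*(15*t^2 - 71*t + 44) + 8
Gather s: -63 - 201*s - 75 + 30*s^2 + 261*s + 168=30*s^2 + 60*s + 30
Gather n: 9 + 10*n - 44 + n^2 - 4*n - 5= n^2 + 6*n - 40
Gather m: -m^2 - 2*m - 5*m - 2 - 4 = -m^2 - 7*m - 6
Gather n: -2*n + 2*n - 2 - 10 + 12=0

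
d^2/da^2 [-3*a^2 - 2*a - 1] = -6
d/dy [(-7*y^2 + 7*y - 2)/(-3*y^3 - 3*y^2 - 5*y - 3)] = (-21*y^4 + 42*y^3 + 38*y^2 + 30*y - 31)/(9*y^6 + 18*y^5 + 39*y^4 + 48*y^3 + 43*y^2 + 30*y + 9)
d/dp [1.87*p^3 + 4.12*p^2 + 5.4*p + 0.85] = 5.61*p^2 + 8.24*p + 5.4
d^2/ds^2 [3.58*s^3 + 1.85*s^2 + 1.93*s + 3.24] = 21.48*s + 3.7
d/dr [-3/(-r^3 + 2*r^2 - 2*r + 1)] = 3*(-3*r^2 + 4*r - 2)/(r^3 - 2*r^2 + 2*r - 1)^2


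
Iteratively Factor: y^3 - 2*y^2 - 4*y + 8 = (y - 2)*(y^2 - 4) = (y - 2)*(y + 2)*(y - 2)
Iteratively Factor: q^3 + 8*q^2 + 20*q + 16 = (q + 4)*(q^2 + 4*q + 4) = (q + 2)*(q + 4)*(q + 2)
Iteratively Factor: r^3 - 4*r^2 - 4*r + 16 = (r + 2)*(r^2 - 6*r + 8) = (r - 2)*(r + 2)*(r - 4)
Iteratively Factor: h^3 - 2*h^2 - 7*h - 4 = (h + 1)*(h^2 - 3*h - 4) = (h - 4)*(h + 1)*(h + 1)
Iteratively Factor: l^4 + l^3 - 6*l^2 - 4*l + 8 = (l - 1)*(l^3 + 2*l^2 - 4*l - 8) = (l - 2)*(l - 1)*(l^2 + 4*l + 4) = (l - 2)*(l - 1)*(l + 2)*(l + 2)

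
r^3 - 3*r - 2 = (r - 2)*(r + 1)^2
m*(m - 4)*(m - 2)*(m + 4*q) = m^4 + 4*m^3*q - 6*m^3 - 24*m^2*q + 8*m^2 + 32*m*q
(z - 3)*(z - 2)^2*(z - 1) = z^4 - 8*z^3 + 23*z^2 - 28*z + 12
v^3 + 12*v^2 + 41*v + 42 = (v + 2)*(v + 3)*(v + 7)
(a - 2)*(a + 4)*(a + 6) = a^3 + 8*a^2 + 4*a - 48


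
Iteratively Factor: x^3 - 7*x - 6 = (x + 1)*(x^2 - x - 6) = (x - 3)*(x + 1)*(x + 2)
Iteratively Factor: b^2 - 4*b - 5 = (b - 5)*(b + 1)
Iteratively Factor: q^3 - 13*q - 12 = (q - 4)*(q^2 + 4*q + 3) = (q - 4)*(q + 1)*(q + 3)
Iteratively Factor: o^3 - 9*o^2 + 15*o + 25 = (o - 5)*(o^2 - 4*o - 5) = (o - 5)*(o + 1)*(o - 5)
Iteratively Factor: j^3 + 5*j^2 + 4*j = (j + 1)*(j^2 + 4*j) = (j + 1)*(j + 4)*(j)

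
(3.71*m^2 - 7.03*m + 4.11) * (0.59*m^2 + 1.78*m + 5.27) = 2.1889*m^4 + 2.4561*m^3 + 9.4632*m^2 - 29.7323*m + 21.6597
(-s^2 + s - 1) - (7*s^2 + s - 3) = 2 - 8*s^2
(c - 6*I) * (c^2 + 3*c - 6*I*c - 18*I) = c^3 + 3*c^2 - 12*I*c^2 - 36*c - 36*I*c - 108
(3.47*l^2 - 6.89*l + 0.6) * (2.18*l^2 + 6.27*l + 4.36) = 7.5646*l^4 + 6.7367*l^3 - 26.7631*l^2 - 26.2784*l + 2.616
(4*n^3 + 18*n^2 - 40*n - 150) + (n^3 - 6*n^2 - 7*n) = 5*n^3 + 12*n^2 - 47*n - 150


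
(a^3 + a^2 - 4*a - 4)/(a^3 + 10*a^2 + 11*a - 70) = (a^2 + 3*a + 2)/(a^2 + 12*a + 35)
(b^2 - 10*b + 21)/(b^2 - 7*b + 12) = (b - 7)/(b - 4)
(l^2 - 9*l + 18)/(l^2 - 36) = (l - 3)/(l + 6)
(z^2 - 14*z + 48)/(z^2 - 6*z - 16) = (z - 6)/(z + 2)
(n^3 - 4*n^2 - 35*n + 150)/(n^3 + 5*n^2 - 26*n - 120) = (n - 5)/(n + 4)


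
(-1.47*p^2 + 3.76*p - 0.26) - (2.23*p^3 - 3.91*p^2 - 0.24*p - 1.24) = -2.23*p^3 + 2.44*p^2 + 4.0*p + 0.98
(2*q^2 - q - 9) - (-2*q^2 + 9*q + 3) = 4*q^2 - 10*q - 12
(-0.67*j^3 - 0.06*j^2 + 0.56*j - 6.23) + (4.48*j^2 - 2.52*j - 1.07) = -0.67*j^3 + 4.42*j^2 - 1.96*j - 7.3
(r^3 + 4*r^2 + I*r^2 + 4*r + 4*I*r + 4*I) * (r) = r^4 + 4*r^3 + I*r^3 + 4*r^2 + 4*I*r^2 + 4*I*r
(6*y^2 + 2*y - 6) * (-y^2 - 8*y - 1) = -6*y^4 - 50*y^3 - 16*y^2 + 46*y + 6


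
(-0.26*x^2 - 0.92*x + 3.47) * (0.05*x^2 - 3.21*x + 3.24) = -0.013*x^4 + 0.7886*x^3 + 2.2843*x^2 - 14.1195*x + 11.2428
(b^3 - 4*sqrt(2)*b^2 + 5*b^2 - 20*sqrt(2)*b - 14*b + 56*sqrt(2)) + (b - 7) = b^3 - 4*sqrt(2)*b^2 + 5*b^2 - 20*sqrt(2)*b - 13*b - 7 + 56*sqrt(2)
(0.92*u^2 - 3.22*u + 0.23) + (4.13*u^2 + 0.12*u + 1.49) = 5.05*u^2 - 3.1*u + 1.72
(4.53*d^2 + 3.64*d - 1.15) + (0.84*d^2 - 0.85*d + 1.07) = 5.37*d^2 + 2.79*d - 0.0799999999999998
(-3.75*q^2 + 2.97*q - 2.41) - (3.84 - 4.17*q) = -3.75*q^2 + 7.14*q - 6.25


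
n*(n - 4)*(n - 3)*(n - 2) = n^4 - 9*n^3 + 26*n^2 - 24*n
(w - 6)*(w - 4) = w^2 - 10*w + 24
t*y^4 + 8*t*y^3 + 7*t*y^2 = y^2*(y + 7)*(t*y + t)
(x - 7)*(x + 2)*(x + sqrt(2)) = x^3 - 5*x^2 + sqrt(2)*x^2 - 14*x - 5*sqrt(2)*x - 14*sqrt(2)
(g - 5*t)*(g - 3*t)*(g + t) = g^3 - 7*g^2*t + 7*g*t^2 + 15*t^3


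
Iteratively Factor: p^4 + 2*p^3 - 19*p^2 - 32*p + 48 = (p + 3)*(p^3 - p^2 - 16*p + 16) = (p + 3)*(p + 4)*(p^2 - 5*p + 4) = (p - 1)*(p + 3)*(p + 4)*(p - 4)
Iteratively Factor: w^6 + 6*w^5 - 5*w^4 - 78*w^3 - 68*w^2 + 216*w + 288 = (w + 3)*(w^5 + 3*w^4 - 14*w^3 - 36*w^2 + 40*w + 96) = (w - 2)*(w + 3)*(w^4 + 5*w^3 - 4*w^2 - 44*w - 48) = (w - 3)*(w - 2)*(w + 3)*(w^3 + 8*w^2 + 20*w + 16) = (w - 3)*(w - 2)*(w + 2)*(w + 3)*(w^2 + 6*w + 8) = (w - 3)*(w - 2)*(w + 2)*(w + 3)*(w + 4)*(w + 2)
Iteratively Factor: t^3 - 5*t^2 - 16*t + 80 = (t - 4)*(t^2 - t - 20) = (t - 5)*(t - 4)*(t + 4)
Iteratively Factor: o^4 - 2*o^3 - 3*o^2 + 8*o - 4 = (o - 1)*(o^3 - o^2 - 4*o + 4) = (o - 1)^2*(o^2 - 4) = (o - 1)^2*(o + 2)*(o - 2)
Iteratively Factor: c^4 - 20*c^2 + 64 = (c + 4)*(c^3 - 4*c^2 - 4*c + 16) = (c - 4)*(c + 4)*(c^2 - 4) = (c - 4)*(c - 2)*(c + 4)*(c + 2)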